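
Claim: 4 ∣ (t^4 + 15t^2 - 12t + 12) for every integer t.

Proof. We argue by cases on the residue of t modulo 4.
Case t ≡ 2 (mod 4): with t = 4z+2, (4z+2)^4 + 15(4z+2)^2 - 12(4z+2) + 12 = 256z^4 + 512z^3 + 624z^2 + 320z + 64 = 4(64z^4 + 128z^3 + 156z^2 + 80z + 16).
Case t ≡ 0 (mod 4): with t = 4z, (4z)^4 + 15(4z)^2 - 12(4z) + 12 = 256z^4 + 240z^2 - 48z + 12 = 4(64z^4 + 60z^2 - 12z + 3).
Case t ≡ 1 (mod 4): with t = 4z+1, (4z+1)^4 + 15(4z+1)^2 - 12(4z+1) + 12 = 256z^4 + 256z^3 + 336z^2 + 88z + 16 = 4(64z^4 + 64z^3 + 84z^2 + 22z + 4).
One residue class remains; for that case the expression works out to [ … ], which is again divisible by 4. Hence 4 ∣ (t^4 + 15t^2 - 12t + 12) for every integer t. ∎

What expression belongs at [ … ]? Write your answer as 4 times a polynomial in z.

4(64z^4 + 192z^3 + 276z^2 + 186z + 48)

The residues treated are {2, 0, 1}, so the missing case is t ≡ 3 (mod 4); write t = 4z+3.
Then (4z+3)^4 + 15(4z+3)^2 - 12(4z+3) + 12 = 256z^4 + 768z^3 + 1104z^2 + 744z + 192 = 4(64z^4 + 192z^3 + 276z^2 + 186z + 48).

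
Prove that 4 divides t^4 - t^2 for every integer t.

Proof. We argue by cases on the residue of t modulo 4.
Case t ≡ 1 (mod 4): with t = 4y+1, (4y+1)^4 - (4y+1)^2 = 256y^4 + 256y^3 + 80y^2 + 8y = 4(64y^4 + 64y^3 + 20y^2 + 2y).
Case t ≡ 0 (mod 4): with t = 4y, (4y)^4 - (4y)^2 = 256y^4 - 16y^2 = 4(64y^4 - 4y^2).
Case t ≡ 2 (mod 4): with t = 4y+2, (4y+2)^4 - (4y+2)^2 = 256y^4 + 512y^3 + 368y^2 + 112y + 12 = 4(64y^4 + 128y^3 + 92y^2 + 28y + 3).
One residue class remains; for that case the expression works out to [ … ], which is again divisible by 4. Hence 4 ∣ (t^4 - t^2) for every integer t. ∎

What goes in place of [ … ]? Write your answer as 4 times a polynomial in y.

The residues treated are {1, 0, 2}, so the missing case is t ≡ 3 (mod 4); write t = 4y+3.
Then (4y+3)^4 - (4y+3)^2 = 256y^4 + 768y^3 + 848y^2 + 408y + 72 = 4(64y^4 + 192y^3 + 212y^2 + 102y + 18).

4(64y^4 + 192y^3 + 212y^2 + 102y + 18)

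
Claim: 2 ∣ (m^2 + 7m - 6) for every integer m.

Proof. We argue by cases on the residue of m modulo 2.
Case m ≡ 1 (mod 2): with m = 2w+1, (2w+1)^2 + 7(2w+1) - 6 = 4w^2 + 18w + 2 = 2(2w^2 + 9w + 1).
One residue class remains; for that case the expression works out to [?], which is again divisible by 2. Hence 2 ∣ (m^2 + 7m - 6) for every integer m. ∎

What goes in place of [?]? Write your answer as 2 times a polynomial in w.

Only m ≡ 0 (mod 2) is unaccounted for. Put m = 2w:
(2w)^2 + 7(2w) - 6 expands to 4w^2 + 14w - 6,
and factoring out 2 leaves 2(2w^2 + 7w - 3).

2(2w^2 + 7w - 3)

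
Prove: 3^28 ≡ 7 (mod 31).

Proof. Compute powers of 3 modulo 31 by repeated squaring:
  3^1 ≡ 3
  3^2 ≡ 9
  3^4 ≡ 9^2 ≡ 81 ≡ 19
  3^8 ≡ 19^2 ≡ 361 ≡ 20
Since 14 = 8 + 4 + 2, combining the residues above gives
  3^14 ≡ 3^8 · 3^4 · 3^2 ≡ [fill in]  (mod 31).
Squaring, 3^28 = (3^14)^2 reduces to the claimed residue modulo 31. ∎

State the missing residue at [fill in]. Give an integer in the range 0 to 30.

10

Multiply the listed residues: 20 · 19 · 9 = 380 → 3420.
Reducing modulo 31: 3420 = 110·31 + 10, so 3^14 ≡ 10.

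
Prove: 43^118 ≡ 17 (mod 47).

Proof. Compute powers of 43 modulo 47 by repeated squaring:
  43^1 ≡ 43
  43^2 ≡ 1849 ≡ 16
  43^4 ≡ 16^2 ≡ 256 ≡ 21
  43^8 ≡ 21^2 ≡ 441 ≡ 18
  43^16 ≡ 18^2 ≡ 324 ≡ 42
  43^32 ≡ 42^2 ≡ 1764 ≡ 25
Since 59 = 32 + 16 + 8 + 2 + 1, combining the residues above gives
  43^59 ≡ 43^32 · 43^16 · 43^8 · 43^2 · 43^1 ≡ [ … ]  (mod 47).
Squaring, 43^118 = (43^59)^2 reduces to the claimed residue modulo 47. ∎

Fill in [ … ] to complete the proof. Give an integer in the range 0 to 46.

39

Multiply the listed residues: 25 · 42 · 18 · 16 · 43 = 1050 → 18900 → 302400 → 13003200.
Reducing modulo 47: 13003200 = 276663·47 + 39, so 43^59 ≡ 39.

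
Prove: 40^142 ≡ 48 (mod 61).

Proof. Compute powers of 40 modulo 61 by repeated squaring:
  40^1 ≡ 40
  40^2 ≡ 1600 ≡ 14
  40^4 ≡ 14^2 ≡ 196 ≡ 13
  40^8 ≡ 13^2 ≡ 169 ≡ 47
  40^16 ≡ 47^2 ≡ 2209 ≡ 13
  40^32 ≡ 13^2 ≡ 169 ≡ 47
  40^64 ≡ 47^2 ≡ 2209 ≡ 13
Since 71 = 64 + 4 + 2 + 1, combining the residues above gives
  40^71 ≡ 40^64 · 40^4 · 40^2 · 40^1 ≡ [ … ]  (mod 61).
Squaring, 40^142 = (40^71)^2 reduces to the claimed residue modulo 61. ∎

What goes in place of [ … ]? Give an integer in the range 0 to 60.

Multiply the listed residues: 13 · 13 · 14 · 40 = 169 → 2366 → 94640.
Reducing modulo 61: 94640 = 1551·61 + 29, so 40^71 ≡ 29.

29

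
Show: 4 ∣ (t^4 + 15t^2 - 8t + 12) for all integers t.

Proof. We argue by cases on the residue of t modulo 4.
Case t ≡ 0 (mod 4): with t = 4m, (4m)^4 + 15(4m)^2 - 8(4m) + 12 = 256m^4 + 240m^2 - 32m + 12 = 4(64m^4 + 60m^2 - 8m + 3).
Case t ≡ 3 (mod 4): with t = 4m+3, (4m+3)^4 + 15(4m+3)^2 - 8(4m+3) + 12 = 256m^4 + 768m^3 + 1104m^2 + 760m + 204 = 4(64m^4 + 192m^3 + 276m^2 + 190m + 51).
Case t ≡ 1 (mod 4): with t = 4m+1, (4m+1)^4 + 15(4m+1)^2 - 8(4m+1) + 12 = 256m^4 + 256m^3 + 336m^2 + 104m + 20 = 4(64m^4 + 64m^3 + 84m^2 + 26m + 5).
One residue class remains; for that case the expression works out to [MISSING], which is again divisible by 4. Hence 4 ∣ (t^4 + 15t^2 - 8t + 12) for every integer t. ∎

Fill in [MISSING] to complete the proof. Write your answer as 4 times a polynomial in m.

The residues treated are {0, 3, 1}, so the missing case is t ≡ 2 (mod 4); write t = 4m+2.
Then (4m+2)^4 + 15(4m+2)^2 - 8(4m+2) + 12 = 256m^4 + 512m^3 + 624m^2 + 336m + 72 = 4(64m^4 + 128m^3 + 156m^2 + 84m + 18).

4(64m^4 + 128m^3 + 156m^2 + 84m + 18)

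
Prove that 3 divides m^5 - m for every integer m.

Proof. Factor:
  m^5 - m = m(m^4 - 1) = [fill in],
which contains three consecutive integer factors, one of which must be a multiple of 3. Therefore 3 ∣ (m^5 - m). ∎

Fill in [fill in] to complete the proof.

m^4 - 1 = (m^2 - 1)(m^2 + 1), and m^2 - 1 = (m-1)(m+1).
So m(m^4 - 1) = (m - 1)m(m + 1)(m^2 + 1).

(m - 1)m(m + 1)(m^2 + 1)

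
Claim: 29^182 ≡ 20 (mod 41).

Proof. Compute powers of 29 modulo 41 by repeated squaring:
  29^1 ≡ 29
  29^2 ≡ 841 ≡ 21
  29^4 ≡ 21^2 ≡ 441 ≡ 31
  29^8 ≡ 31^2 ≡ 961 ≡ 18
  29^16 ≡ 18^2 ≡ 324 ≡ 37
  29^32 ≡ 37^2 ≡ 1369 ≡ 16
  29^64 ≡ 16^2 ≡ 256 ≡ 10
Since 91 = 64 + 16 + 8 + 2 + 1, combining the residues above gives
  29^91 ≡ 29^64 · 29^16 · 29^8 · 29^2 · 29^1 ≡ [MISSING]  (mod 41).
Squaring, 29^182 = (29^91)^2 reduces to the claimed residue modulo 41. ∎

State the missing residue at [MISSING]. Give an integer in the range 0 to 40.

29^64 · 29^16 · 29^8 · 29^2 · 29^1 ≡ 10 · 37 · 18 · 21 · 29 = 4055940.
4055940 mod 41 = 15, so 29^91 ≡ 15 (mod 41).

15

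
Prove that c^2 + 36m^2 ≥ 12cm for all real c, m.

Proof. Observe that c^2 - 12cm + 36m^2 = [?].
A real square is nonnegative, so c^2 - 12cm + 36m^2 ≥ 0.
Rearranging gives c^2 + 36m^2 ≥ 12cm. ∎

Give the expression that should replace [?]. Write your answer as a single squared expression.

The leading and trailing coefficients are 1^2 and 6^2, and 12 = 2·1·6, so the trinomial is (c - 6m)^2.
Hence c^2 - 12cm + 36m^2 ≥ 0.

(c - 6m)^2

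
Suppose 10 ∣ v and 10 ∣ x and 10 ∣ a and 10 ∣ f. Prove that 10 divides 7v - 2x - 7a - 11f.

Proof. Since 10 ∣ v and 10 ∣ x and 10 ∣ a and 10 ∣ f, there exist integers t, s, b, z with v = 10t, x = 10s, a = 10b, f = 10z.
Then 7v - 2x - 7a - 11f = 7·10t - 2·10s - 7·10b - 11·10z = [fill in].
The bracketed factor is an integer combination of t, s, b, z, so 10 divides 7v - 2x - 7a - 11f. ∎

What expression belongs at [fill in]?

10(-7b - 2s + 7t - 11z)

Pull the common 10 out of every term: 7·10t - 2·10s - 7·10b - 11·10z = 10(-7b - 2s + 7t - 11z).
-7b - 2s + 7t - 11z is an integer, which exhibits the divisibility.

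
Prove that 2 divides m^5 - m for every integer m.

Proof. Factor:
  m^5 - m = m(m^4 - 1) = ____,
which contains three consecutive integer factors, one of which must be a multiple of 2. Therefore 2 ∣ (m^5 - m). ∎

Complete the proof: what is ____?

m^4 - 1 = (m^2 - 1)(m^2 + 1), and m^2 - 1 = (m-1)(m+1).
So m(m^4 - 1) = (m - 1)m(m + 1)(m^2 + 1).

(m - 1)m(m + 1)(m^2 + 1)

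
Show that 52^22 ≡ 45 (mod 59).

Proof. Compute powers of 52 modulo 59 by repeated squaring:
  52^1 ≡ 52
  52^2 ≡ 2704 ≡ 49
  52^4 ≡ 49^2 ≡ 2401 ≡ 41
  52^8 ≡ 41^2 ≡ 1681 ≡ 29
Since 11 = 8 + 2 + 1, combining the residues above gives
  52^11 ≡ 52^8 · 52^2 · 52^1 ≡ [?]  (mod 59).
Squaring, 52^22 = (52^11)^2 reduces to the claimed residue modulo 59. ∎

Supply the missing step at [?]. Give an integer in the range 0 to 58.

Multiply the listed residues: 29 · 49 · 52 = 1421 → 73892.
Reducing modulo 59: 73892 = 1252·59 + 24, so 52^11 ≡ 24.

24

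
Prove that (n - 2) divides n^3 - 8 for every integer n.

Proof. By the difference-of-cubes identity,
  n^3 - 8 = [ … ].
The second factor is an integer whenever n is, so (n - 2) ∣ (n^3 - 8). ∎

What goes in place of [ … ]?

a^3 - b^3 = (a - b)(a^2 + ab + b^2). With a = n, b = 2:
n^3 - 8 = (n - 2)(n^2 + 2n + 4).

(n - 2)(n^2 + 2n + 4)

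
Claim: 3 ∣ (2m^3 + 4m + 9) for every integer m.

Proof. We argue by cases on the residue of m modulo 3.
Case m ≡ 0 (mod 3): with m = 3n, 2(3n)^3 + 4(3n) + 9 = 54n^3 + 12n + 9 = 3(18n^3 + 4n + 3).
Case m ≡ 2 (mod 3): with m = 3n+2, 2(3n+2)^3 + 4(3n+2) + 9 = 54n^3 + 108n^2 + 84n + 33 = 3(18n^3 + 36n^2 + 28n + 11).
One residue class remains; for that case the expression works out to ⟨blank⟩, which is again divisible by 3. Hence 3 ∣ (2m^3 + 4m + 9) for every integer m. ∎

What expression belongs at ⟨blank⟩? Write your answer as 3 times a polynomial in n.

3(18n^3 + 18n^2 + 10n + 5)

Only m ≡ 1 (mod 3) is unaccounted for. Put m = 3n+1:
2(3n+1)^3 + 4(3n+1) + 9 expands to 54n^3 + 54n^2 + 30n + 15,
and factoring out 3 leaves 3(18n^3 + 18n^2 + 10n + 5).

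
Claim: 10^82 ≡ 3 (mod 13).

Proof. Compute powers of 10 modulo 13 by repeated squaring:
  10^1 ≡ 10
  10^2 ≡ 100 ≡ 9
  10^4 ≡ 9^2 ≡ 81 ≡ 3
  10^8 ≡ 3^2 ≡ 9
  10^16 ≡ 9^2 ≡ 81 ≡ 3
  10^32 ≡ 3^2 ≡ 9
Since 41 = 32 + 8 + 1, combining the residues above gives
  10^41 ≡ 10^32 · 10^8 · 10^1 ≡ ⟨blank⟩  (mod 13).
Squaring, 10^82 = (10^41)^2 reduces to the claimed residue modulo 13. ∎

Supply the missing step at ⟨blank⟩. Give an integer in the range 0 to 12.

Multiply the listed residues: 9 · 9 · 10 = 81 → 810.
Reducing modulo 13: 810 = 62·13 + 4, so 10^41 ≡ 4.

4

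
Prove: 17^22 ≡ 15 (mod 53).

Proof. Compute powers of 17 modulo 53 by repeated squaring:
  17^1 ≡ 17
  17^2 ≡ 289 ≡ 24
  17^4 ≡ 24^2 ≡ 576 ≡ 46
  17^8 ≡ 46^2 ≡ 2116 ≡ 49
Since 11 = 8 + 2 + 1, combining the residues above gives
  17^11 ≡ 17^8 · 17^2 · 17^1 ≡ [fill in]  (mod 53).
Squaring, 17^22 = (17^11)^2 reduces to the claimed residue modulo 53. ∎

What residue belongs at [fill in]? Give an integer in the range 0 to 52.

17^8 · 17^2 · 17^1 ≡ 49 · 24 · 17 = 19992.
19992 mod 53 = 11, so 17^11 ≡ 11 (mod 53).

11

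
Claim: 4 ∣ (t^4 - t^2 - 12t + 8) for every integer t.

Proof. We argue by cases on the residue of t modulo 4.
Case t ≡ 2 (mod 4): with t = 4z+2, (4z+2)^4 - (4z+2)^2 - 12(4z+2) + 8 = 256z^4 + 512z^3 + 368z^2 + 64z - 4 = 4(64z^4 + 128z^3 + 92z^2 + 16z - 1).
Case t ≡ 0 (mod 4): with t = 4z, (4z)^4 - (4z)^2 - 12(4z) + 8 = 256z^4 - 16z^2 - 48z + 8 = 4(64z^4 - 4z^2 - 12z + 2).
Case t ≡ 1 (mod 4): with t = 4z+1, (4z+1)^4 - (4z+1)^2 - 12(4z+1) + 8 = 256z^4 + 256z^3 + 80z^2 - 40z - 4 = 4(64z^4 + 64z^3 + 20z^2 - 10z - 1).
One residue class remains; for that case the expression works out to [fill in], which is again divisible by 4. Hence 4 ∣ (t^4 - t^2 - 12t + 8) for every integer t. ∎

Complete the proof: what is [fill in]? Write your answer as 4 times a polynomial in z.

4(64z^4 + 192z^3 + 212z^2 + 90z + 11)

The residues treated are {2, 0, 1}, so the missing case is t ≡ 3 (mod 4); write t = 4z+3.
Then (4z+3)^4 - (4z+3)^2 - 12(4z+3) + 8 = 256z^4 + 768z^3 + 848z^2 + 360z + 44 = 4(64z^4 + 192z^3 + 212z^2 + 90z + 11).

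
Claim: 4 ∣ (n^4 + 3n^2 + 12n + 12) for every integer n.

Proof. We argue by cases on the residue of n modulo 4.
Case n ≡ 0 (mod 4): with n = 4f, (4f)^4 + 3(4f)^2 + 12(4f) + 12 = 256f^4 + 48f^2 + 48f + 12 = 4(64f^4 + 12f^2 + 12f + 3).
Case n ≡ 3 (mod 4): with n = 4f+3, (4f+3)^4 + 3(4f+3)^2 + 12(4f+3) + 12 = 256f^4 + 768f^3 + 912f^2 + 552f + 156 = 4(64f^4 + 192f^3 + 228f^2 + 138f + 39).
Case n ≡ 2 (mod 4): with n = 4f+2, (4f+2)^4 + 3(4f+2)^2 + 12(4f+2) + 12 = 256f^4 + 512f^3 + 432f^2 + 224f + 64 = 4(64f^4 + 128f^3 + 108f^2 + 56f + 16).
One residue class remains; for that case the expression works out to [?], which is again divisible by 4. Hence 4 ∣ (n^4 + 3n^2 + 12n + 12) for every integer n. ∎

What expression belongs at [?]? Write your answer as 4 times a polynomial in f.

4(64f^4 + 64f^3 + 36f^2 + 22f + 7)

The residues treated are {0, 3, 2}, so the missing case is n ≡ 1 (mod 4); write n = 4f+1.
Then (4f+1)^4 + 3(4f+1)^2 + 12(4f+1) + 12 = 256f^4 + 256f^3 + 144f^2 + 88f + 28 = 4(64f^4 + 64f^3 + 36f^2 + 22f + 7).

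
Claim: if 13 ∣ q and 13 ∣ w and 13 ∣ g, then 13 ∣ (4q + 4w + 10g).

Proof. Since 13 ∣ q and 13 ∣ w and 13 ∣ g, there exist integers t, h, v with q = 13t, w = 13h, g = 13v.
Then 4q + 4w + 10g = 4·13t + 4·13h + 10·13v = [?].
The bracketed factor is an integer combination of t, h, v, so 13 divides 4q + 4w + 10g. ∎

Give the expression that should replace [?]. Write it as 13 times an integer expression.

Each term has a factor of 13: 4·13t + 4·13h + 10·13v = 13·(4h + 4t + 10v).
Since 4h + 4t + 10v is an integer, 13 ∣ (4q + 4w + 10g).

13(4h + 4t + 10v)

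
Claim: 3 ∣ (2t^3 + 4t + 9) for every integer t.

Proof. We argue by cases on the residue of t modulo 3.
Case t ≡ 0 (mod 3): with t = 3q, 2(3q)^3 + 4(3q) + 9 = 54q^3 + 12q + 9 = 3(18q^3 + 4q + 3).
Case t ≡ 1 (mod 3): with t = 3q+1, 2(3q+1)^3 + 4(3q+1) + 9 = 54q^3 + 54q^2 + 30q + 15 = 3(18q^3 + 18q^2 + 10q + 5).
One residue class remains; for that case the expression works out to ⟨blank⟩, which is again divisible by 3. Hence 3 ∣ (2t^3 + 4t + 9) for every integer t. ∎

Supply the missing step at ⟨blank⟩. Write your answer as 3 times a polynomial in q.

3(18q^3 + 36q^2 + 28q + 11)

The residues treated are {0, 1}, so the missing case is t ≡ 2 (mod 3); write t = 3q+2.
Then 2(3q+2)^3 + 4(3q+2) + 9 = 54q^3 + 108q^2 + 84q + 33 = 3(18q^3 + 36q^2 + 28q + 11).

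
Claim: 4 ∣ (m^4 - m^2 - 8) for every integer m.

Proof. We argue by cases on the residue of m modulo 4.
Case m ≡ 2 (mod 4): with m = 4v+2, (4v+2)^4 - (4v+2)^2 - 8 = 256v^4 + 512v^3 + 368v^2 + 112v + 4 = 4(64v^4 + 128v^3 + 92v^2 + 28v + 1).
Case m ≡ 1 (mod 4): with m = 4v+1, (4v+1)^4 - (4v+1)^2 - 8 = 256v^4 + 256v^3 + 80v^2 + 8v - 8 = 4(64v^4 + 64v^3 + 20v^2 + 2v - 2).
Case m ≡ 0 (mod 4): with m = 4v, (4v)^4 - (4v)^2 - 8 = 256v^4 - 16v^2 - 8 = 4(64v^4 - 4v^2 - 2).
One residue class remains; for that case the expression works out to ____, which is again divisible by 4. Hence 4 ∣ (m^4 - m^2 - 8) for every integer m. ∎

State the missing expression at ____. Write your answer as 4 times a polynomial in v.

The residues treated are {2, 1, 0}, so the missing case is m ≡ 3 (mod 4); write m = 4v+3.
Then (4v+3)^4 - (4v+3)^2 - 8 = 256v^4 + 768v^3 + 848v^2 + 408v + 64 = 4(64v^4 + 192v^3 + 212v^2 + 102v + 16).

4(64v^4 + 192v^3 + 212v^2 + 102v + 16)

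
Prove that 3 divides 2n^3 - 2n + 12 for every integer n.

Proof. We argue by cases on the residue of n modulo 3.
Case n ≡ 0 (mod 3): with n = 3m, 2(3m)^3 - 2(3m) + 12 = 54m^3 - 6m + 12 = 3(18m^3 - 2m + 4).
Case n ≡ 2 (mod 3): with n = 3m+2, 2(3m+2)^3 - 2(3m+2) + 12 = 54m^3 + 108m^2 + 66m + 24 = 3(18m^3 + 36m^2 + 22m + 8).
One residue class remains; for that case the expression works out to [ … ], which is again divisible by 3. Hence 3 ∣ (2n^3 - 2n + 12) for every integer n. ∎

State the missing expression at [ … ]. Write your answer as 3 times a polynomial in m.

Only n ≡ 1 (mod 3) is unaccounted for. Put n = 3m+1:
2(3m+1)^3 - 2(3m+1) + 12 expands to 54m^3 + 54m^2 + 12m + 12,
and factoring out 3 leaves 3(18m^3 + 18m^2 + 4m + 4).

3(18m^3 + 18m^2 + 4m + 4)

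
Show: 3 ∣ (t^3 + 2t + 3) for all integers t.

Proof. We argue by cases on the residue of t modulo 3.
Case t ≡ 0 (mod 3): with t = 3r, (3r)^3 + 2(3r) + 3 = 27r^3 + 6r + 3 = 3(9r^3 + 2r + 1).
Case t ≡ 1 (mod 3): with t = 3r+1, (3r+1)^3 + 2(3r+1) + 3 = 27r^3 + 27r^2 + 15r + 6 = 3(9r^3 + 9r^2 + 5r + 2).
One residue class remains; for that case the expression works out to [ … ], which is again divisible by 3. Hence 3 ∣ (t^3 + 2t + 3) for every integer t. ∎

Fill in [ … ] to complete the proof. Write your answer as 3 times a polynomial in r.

3(9r^3 + 18r^2 + 14r + 5)

The residues treated are {0, 1}, so the missing case is t ≡ 2 (mod 3); write t = 3r+2.
Then (3r+2)^3 + 2(3r+2) + 3 = 27r^3 + 54r^2 + 42r + 15 = 3(9r^3 + 18r^2 + 14r + 5).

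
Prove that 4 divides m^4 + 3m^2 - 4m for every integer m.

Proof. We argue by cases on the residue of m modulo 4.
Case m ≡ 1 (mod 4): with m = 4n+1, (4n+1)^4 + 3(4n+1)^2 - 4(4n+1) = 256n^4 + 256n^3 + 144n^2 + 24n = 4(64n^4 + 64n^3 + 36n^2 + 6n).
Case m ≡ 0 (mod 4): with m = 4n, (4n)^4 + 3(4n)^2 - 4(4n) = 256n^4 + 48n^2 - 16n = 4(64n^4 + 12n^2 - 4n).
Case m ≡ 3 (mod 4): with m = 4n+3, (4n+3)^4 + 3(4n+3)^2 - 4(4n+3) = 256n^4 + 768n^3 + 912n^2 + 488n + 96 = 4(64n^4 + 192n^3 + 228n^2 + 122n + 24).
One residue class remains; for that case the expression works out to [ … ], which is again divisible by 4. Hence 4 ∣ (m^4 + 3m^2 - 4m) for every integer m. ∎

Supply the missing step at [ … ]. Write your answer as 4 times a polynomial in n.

The residues treated are {1, 0, 3}, so the missing case is m ≡ 2 (mod 4); write m = 4n+2.
Then (4n+2)^4 + 3(4n+2)^2 - 4(4n+2) = 256n^4 + 512n^3 + 432n^2 + 160n + 20 = 4(64n^4 + 128n^3 + 108n^2 + 40n + 5).

4(64n^4 + 128n^3 + 108n^2 + 40n + 5)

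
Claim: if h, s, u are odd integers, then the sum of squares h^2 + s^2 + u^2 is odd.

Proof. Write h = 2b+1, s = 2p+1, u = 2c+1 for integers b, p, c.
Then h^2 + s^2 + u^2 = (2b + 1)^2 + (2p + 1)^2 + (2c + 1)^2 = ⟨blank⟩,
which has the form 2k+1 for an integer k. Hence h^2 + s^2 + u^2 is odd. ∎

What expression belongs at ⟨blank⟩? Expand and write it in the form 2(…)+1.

Expanding: (2b + 1)^2 + (2p + 1)^2 + (2c + 1)^2 = 4b^2 + 4b + 4c^2 + 4c + 4p^2 + 4p + 3.
Every term except the constant is even, so this is 2(2b^2 + 2b + 2c^2 + 2c + 2p^2 + 2p + 1) + 1,
and 2b^2 + 2b + 2c^2 + 2c + 2p^2 + 2p + 1 ∈ ℤ gives the required form.

2(2b^2 + 2b + 2c^2 + 2c + 2p^2 + 2p + 1) + 1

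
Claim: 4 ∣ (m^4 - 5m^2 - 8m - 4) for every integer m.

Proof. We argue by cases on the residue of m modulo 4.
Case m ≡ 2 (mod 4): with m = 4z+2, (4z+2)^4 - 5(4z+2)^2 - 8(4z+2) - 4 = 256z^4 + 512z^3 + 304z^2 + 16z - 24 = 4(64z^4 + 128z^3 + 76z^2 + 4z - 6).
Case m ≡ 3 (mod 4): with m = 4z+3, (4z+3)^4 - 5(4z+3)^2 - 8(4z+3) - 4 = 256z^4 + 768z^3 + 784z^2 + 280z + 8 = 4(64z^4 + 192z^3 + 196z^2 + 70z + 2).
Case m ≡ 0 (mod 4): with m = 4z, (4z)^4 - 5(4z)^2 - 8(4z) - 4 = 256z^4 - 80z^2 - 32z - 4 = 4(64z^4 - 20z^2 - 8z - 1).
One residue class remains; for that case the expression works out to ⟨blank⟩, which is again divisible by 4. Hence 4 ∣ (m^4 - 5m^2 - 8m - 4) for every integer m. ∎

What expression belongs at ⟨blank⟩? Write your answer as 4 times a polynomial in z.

4(64z^4 + 64z^3 + 4z^2 - 14z - 4)

Only m ≡ 1 (mod 4) is unaccounted for. Put m = 4z+1:
(4z+1)^4 - 5(4z+1)^2 - 8(4z+1) - 4 expands to 256z^4 + 256z^3 + 16z^2 - 56z - 16,
and factoring out 4 leaves 4(64z^4 + 64z^3 + 4z^2 - 14z - 4).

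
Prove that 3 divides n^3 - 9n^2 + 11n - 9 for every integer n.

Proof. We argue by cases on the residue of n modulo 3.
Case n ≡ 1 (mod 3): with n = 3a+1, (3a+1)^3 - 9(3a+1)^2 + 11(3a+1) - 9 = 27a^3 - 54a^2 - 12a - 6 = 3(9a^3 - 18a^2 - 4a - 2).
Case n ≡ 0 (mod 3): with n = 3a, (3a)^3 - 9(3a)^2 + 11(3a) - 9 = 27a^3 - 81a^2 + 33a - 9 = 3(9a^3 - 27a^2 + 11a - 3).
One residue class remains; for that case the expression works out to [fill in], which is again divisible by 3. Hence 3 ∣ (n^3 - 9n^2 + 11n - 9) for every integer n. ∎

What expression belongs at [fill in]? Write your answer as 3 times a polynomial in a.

3(9a^3 - 9a^2 - 13a - 5)

Only n ≡ 2 (mod 3) is unaccounted for. Put n = 3a+2:
(3a+2)^3 - 9(3a+2)^2 + 11(3a+2) - 9 expands to 27a^3 - 27a^2 - 39a - 15,
and factoring out 3 leaves 3(9a^3 - 9a^2 - 13a - 5).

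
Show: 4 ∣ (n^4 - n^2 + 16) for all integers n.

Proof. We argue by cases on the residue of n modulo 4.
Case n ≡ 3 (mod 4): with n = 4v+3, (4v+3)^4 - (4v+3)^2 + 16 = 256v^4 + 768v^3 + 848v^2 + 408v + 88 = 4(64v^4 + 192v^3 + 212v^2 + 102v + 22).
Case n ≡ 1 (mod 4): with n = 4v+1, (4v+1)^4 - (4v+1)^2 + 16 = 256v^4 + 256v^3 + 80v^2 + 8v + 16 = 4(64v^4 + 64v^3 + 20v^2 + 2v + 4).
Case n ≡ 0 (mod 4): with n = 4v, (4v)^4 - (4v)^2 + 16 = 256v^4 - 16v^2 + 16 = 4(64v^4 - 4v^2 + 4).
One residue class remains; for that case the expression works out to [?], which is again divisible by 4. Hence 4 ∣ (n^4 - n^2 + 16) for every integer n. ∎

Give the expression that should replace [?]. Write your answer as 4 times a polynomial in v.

Only n ≡ 2 (mod 4) is unaccounted for. Put n = 4v+2:
(4v+2)^4 - (4v+2)^2 + 16 expands to 256v^4 + 512v^3 + 368v^2 + 112v + 28,
and factoring out 4 leaves 4(64v^4 + 128v^3 + 92v^2 + 28v + 7).

4(64v^4 + 128v^3 + 92v^2 + 28v + 7)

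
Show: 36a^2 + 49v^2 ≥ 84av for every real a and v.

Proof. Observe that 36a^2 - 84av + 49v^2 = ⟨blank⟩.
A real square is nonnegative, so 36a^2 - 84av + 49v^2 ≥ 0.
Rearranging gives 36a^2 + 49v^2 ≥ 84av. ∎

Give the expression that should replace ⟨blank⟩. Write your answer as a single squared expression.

36a^2 - 84av + 49v^2 is a perfect-square trinomial: the outer terms are (6a)^2 and (7v)^2, and the cross term is -2·6a·7v.
So 36a^2 - 84av + 49v^2 = (6a - 7v)^2 ≥ 0.

(6a - 7v)^2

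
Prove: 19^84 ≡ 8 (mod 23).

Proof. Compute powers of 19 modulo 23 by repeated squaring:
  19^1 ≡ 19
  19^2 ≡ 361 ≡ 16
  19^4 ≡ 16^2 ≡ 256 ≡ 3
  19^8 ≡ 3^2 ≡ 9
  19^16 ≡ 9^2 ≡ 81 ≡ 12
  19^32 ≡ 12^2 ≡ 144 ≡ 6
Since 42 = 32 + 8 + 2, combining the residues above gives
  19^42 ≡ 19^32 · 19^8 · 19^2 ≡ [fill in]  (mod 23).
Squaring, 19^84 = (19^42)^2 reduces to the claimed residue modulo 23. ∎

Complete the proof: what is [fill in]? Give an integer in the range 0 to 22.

13

19^32 · 19^8 · 19^2 ≡ 6 · 9 · 16 = 864.
864 mod 23 = 13, so 19^42 ≡ 13 (mod 23).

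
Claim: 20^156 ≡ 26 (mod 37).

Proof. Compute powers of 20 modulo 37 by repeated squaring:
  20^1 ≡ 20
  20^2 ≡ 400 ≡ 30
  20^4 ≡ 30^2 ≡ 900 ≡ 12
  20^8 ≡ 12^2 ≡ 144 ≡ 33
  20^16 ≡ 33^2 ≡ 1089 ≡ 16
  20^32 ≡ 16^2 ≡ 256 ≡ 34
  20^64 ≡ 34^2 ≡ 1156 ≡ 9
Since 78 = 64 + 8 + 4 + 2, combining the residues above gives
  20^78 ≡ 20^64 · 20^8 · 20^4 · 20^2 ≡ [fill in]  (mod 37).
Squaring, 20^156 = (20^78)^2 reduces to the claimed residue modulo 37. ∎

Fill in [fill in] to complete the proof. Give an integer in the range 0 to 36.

Multiply the listed residues: 9 · 33 · 12 · 30 = 297 → 3564 → 106920.
Reducing modulo 37: 106920 = 2889·37 + 27, so 20^78 ≡ 27.

27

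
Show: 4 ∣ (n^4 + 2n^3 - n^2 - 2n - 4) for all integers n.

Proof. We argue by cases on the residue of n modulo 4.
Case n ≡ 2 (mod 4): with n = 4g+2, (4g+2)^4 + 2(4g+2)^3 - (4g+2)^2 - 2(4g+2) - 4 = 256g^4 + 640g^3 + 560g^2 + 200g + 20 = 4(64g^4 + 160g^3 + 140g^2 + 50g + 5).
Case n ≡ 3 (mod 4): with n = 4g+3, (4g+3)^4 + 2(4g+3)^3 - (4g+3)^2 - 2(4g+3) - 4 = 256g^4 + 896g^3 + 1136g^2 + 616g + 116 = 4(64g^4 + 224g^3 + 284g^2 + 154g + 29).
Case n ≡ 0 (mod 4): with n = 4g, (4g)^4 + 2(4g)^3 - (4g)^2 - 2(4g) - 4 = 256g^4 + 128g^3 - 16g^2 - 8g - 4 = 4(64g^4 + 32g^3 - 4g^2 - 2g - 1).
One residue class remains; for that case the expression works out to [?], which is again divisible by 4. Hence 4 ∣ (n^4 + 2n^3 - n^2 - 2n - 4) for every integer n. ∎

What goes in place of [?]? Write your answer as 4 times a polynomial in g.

4(64g^4 + 96g^3 + 44g^2 + 6g - 1)

Only n ≡ 1 (mod 4) is unaccounted for. Put n = 4g+1:
(4g+1)^4 + 2(4g+1)^3 - (4g+1)^2 - 2(4g+1) - 4 expands to 256g^4 + 384g^3 + 176g^2 + 24g - 4,
and factoring out 4 leaves 4(64g^4 + 96g^3 + 44g^2 + 6g - 1).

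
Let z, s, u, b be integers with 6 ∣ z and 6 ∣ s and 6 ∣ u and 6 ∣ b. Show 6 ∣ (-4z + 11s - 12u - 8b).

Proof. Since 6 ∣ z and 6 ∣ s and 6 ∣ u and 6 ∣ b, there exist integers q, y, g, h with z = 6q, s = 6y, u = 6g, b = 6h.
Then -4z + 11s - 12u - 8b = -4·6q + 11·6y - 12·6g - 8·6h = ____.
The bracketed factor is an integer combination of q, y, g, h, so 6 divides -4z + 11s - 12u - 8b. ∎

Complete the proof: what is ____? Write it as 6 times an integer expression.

6(-12g - 8h - 4q + 11y)

Each term has a factor of 6: -4·6q + 11·6y - 12·6g - 8·6h = 6·(-12g - 8h - 4q + 11y).
Since -12g - 8h - 4q + 11y is an integer, 6 ∣ (-4z + 11s - 12u - 8b).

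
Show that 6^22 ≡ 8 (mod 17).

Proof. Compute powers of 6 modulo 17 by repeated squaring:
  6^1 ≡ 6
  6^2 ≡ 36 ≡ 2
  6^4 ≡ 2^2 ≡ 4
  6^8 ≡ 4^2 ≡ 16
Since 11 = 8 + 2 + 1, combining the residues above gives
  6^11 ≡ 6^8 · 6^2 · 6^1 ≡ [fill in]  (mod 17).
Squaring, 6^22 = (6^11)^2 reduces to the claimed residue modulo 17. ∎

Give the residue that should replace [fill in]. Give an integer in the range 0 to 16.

5

6^8 · 6^2 · 6^1 ≡ 16 · 2 · 6 = 192.
192 mod 17 = 5, so 6^11 ≡ 5 (mod 17).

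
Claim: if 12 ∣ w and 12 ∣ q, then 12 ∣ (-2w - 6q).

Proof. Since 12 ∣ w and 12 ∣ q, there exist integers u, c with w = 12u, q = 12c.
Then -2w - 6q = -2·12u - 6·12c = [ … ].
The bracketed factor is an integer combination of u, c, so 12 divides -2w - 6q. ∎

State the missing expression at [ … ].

Each term has a factor of 12: -2·12u - 6·12c = 12·(-6c - 2u).
Since -6c - 2u is an integer, 12 ∣ (-2w - 6q).

12(-6c - 2u)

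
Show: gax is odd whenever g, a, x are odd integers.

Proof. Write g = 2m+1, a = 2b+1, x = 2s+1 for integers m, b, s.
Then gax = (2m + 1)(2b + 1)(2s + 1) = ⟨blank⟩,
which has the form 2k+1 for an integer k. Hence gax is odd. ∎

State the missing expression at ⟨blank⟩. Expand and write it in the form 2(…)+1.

Expanding: (2m + 1)(2b + 1)(2s + 1) = 8bms + 4bm + 4bs + 2b + 4ms + 2m + 2s + 1.
Every term except the constant is even, so this is 2(4bms + 2bm + 2bs + b + 2ms + m + s) + 1,
and 4bms + 2bm + 2bs + b + 2ms + m + s ∈ ℤ gives the required form.

2(4bms + 2bm + 2bs + b + 2ms + m + s) + 1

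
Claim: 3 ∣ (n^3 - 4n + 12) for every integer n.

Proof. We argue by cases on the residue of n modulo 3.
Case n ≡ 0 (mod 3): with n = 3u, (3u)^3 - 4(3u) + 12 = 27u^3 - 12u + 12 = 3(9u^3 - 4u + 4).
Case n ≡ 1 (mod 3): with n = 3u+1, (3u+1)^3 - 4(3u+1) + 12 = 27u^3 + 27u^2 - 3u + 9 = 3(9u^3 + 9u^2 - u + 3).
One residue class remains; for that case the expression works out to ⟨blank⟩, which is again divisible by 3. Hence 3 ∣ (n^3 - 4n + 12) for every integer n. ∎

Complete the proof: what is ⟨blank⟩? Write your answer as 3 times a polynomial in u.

3(9u^3 + 18u^2 + 8u + 4)

Only n ≡ 2 (mod 3) is unaccounted for. Put n = 3u+2:
(3u+2)^3 - 4(3u+2) + 12 expands to 27u^3 + 54u^2 + 24u + 12,
and factoring out 3 leaves 3(9u^3 + 18u^2 + 8u + 4).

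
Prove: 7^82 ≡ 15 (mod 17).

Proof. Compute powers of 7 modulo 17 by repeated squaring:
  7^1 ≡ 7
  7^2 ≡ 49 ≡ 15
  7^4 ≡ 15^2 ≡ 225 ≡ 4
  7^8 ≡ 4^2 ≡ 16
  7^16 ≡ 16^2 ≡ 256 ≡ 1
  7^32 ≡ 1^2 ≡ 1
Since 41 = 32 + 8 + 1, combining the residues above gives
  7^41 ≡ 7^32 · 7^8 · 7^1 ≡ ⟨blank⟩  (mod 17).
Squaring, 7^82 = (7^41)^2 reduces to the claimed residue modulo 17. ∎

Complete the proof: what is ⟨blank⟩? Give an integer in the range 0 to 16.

10

7^32 · 7^8 · 7^1 ≡ 1 · 16 · 7 = 112.
112 mod 17 = 10, so 7^41 ≡ 10 (mod 17).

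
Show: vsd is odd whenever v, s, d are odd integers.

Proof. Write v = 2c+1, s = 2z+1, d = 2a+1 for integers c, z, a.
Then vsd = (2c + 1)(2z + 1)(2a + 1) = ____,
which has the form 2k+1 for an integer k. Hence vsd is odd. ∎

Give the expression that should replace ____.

2(4acz + 2ac + 2az + a + 2cz + c + z) + 1

(2c + 1)(2z + 1)(2a + 1) = 8acz + 4ac + 4az + 2a + 4cz + 2c + 2z + 1
= 2(4acz + 2ac + 2az + a + 2cz + c + z) + 1.
Since 4acz + 2ac + 2az + a + 2cz + c + z is an integer, the product is of the form 2k+1 for an integer k.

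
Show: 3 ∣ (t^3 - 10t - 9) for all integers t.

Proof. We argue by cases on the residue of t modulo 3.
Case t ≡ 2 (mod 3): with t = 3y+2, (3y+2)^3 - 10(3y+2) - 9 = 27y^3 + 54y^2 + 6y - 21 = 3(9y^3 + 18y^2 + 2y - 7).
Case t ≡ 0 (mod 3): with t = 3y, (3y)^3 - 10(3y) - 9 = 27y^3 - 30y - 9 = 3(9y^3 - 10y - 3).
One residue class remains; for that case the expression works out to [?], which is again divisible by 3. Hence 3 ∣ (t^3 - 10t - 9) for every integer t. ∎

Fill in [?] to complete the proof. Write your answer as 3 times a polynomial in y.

Only t ≡ 1 (mod 3) is unaccounted for. Put t = 3y+1:
(3y+1)^3 - 10(3y+1) - 9 expands to 27y^3 + 27y^2 - 21y - 18,
and factoring out 3 leaves 3(9y^3 + 9y^2 - 7y - 6).

3(9y^3 + 9y^2 - 7y - 6)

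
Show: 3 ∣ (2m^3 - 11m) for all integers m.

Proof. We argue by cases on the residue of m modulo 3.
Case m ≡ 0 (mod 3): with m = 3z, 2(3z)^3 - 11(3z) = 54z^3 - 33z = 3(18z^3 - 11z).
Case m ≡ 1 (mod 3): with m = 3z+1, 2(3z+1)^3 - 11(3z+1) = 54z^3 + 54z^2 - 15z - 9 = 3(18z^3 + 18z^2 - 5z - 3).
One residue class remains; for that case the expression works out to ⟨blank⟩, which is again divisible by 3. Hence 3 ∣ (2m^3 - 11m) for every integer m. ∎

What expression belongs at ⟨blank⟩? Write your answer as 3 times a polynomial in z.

3(18z^3 + 36z^2 + 13z - 2)

Only m ≡ 2 (mod 3) is unaccounted for. Put m = 3z+2:
2(3z+2)^3 - 11(3z+2) expands to 54z^3 + 108z^2 + 39z - 6,
and factoring out 3 leaves 3(18z^3 + 36z^2 + 13z - 2).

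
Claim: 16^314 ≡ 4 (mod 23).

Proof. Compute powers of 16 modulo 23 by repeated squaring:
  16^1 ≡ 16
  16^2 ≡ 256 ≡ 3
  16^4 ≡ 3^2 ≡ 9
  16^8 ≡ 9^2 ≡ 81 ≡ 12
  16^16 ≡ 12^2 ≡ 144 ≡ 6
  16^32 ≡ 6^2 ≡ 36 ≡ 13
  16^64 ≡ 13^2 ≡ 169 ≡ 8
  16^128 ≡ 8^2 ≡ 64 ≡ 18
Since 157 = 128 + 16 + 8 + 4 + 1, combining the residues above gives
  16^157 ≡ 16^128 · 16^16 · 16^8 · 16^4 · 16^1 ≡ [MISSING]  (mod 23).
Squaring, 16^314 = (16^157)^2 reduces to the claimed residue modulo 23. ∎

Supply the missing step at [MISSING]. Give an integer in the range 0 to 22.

16^128 · 16^16 · 16^8 · 16^4 · 16^1 ≡ 18 · 6 · 12 · 9 · 16 = 186624.
186624 mod 23 = 2, so 16^157 ≡ 2 (mod 23).

2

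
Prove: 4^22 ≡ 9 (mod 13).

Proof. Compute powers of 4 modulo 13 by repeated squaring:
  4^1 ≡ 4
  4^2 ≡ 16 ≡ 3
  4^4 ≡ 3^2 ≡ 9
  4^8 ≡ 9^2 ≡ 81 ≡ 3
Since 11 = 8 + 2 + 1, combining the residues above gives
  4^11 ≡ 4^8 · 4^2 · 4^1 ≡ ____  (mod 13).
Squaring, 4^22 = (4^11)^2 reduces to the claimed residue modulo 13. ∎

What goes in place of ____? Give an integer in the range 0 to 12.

10

4^8 · 4^2 · 4^1 ≡ 3 · 3 · 4 = 36.
36 mod 13 = 10, so 4^11 ≡ 10 (mod 13).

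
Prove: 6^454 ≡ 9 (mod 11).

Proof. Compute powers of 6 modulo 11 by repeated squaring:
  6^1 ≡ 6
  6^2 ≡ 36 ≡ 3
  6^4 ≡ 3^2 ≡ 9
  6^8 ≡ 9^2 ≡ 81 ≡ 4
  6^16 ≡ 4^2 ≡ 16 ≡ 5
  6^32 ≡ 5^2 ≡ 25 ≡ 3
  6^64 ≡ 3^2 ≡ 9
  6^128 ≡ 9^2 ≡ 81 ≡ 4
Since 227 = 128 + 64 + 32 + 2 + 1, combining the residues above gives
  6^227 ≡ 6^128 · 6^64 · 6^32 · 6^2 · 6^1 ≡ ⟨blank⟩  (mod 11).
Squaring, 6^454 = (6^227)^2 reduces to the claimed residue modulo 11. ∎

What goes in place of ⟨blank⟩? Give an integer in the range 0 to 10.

8

Multiply the listed residues: 4 · 9 · 3 · 3 · 6 = 36 → 108 → 324 → 1944.
Reducing modulo 11: 1944 = 176·11 + 8, so 6^227 ≡ 8.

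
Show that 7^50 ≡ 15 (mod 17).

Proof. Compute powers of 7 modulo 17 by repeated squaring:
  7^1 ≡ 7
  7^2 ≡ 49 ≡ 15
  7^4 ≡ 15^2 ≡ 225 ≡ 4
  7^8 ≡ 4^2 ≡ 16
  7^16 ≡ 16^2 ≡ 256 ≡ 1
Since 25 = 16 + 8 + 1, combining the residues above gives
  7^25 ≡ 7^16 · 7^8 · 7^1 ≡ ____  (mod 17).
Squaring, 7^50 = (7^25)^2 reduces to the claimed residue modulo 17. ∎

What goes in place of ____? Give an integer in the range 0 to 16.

10

Multiply the listed residues: 1 · 16 · 7 = 16 → 112.
Reducing modulo 17: 112 = 6·17 + 10, so 7^25 ≡ 10.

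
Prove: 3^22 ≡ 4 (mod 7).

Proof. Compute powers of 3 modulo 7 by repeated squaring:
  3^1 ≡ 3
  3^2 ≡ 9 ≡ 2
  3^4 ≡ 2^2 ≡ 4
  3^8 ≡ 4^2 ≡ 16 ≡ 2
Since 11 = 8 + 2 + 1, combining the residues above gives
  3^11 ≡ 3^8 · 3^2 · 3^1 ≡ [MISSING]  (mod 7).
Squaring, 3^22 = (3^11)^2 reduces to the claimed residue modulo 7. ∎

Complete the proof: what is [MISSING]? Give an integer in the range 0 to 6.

5

3^8 · 3^2 · 3^1 ≡ 2 · 2 · 3 = 12.
12 mod 7 = 5, so 3^11 ≡ 5 (mod 7).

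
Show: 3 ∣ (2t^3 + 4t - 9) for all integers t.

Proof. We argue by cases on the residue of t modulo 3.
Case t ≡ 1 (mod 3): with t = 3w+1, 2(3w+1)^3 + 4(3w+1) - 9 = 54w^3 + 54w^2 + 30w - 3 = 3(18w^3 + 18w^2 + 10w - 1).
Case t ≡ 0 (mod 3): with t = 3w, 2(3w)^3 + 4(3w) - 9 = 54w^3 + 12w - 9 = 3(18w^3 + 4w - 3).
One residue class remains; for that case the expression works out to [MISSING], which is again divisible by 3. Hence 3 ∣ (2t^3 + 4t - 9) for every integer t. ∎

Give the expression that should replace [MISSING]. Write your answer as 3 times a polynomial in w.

3(18w^3 + 36w^2 + 28w + 5)

Only t ≡ 2 (mod 3) is unaccounted for. Put t = 3w+2:
2(3w+2)^3 + 4(3w+2) - 9 expands to 54w^3 + 108w^2 + 84w + 15,
and factoring out 3 leaves 3(18w^3 + 36w^2 + 28w + 5).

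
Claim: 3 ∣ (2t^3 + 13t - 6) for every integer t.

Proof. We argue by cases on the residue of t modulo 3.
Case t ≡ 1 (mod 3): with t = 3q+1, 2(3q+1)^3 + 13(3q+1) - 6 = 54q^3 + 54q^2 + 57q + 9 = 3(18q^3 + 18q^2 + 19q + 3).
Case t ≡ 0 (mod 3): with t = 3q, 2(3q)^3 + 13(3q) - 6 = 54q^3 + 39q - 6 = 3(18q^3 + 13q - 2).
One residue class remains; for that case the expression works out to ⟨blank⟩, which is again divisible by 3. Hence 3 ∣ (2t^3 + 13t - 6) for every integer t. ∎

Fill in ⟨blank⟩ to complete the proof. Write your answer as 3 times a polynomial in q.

3(18q^3 + 36q^2 + 37q + 12)

Only t ≡ 2 (mod 3) is unaccounted for. Put t = 3q+2:
2(3q+2)^3 + 13(3q+2) - 6 expands to 54q^3 + 108q^2 + 111q + 36,
and factoring out 3 leaves 3(18q^3 + 36q^2 + 37q + 12).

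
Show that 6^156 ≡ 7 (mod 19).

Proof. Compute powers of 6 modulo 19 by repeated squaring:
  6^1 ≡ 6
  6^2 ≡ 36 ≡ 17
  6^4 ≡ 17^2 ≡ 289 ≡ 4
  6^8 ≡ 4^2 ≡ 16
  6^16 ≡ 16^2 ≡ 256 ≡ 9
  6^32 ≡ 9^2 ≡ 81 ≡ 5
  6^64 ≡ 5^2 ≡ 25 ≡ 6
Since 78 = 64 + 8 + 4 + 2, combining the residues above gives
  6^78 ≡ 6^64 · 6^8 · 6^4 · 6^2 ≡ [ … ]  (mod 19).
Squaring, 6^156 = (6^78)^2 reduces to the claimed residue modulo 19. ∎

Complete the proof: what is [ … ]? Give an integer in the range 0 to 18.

11

6^64 · 6^8 · 6^4 · 6^2 ≡ 6 · 16 · 4 · 17 = 6528.
6528 mod 19 = 11, so 6^78 ≡ 11 (mod 19).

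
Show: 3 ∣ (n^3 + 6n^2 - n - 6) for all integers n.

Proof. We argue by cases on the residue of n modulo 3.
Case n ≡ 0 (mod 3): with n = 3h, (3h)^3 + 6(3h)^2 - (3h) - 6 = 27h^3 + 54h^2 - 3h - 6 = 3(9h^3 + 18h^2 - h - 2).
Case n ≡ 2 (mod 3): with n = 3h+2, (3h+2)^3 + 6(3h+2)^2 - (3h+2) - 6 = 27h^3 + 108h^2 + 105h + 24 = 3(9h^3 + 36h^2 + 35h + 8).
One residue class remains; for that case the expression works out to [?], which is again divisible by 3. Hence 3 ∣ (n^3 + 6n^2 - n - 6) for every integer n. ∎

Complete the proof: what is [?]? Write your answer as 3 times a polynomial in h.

3(9h^3 + 27h^2 + 14h)

The residues treated are {0, 2}, so the missing case is n ≡ 1 (mod 3); write n = 3h+1.
Then (3h+1)^3 + 6(3h+1)^2 - (3h+1) - 6 = 27h^3 + 81h^2 + 42h = 3(9h^3 + 27h^2 + 14h).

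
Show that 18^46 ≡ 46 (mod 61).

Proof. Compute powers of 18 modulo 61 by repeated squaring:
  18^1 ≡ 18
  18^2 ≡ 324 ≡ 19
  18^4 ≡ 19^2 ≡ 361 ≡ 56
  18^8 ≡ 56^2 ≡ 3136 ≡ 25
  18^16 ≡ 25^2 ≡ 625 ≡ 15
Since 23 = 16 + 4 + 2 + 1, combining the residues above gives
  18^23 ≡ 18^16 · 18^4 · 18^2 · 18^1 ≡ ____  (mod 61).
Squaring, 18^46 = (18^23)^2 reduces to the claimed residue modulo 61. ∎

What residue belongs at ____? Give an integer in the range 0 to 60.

Multiply the listed residues: 15 · 56 · 19 · 18 = 840 → 15960 → 287280.
Reducing modulo 61: 287280 = 4709·61 + 31, so 18^23 ≡ 31.

31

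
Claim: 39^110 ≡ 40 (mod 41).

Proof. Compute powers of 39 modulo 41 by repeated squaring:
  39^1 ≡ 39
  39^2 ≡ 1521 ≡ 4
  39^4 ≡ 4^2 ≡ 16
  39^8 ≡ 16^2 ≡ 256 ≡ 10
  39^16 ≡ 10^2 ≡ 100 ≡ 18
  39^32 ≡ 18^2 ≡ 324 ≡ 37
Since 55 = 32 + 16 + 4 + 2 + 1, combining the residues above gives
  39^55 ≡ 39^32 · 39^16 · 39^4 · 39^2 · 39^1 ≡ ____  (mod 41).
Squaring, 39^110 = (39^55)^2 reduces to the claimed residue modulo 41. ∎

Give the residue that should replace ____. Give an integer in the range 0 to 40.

32

39^32 · 39^16 · 39^4 · 39^2 · 39^1 ≡ 37 · 18 · 16 · 4 · 39 = 1662336.
1662336 mod 41 = 32, so 39^55 ≡ 32 (mod 41).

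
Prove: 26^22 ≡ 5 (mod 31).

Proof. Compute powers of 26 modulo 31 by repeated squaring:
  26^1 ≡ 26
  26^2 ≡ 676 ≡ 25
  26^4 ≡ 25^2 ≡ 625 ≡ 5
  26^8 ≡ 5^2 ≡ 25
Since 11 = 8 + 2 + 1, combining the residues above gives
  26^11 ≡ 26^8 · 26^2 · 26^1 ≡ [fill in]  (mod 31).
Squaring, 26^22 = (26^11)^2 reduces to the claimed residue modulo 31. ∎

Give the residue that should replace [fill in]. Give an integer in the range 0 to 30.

6

Multiply the listed residues: 25 · 25 · 26 = 625 → 16250.
Reducing modulo 31: 16250 = 524·31 + 6, so 26^11 ≡ 6.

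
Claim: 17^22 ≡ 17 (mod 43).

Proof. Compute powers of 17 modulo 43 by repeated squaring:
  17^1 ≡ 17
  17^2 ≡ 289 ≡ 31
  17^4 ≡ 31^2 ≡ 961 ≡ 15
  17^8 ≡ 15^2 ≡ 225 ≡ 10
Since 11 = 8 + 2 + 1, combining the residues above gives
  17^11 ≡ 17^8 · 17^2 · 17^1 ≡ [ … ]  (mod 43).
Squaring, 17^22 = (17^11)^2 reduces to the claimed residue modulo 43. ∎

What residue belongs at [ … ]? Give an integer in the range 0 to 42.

24

17^8 · 17^2 · 17^1 ≡ 10 · 31 · 17 = 5270.
5270 mod 43 = 24, so 17^11 ≡ 24 (mod 43).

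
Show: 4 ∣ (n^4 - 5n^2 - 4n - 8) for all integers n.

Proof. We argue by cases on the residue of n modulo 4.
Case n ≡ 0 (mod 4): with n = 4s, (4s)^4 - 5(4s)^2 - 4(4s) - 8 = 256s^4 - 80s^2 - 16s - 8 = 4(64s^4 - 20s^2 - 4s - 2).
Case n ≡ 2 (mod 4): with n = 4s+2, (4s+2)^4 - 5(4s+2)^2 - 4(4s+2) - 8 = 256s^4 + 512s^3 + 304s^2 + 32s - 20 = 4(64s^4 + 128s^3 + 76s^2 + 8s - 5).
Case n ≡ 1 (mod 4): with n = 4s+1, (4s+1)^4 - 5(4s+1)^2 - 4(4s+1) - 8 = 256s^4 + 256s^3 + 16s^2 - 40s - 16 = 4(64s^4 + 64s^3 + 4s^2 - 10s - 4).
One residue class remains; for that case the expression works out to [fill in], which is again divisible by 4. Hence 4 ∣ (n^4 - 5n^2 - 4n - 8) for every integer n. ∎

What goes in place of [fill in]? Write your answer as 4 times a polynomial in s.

4(64s^4 + 192s^3 + 196s^2 + 74s + 4)

The residues treated are {0, 2, 1}, so the missing case is n ≡ 3 (mod 4); write n = 4s+3.
Then (4s+3)^4 - 5(4s+3)^2 - 4(4s+3) - 8 = 256s^4 + 768s^3 + 784s^2 + 296s + 16 = 4(64s^4 + 192s^3 + 196s^2 + 74s + 4).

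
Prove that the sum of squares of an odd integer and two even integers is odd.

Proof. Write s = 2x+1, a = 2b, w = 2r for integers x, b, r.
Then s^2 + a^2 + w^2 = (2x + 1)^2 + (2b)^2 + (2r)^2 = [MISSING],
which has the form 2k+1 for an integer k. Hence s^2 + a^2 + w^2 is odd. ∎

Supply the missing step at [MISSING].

2(2b^2 + 2r^2 + 2x^2 + 2x) + 1

Expanding: (2x + 1)^2 + (2b)^2 + (2r)^2 = 4b^2 + 4r^2 + 4x^2 + 4x + 1.
Every term except the constant is even, so this is 2(2b^2 + 2r^2 + 2x^2 + 2x) + 1,
and 2b^2 + 2r^2 + 2x^2 + 2x ∈ ℤ gives the required form.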